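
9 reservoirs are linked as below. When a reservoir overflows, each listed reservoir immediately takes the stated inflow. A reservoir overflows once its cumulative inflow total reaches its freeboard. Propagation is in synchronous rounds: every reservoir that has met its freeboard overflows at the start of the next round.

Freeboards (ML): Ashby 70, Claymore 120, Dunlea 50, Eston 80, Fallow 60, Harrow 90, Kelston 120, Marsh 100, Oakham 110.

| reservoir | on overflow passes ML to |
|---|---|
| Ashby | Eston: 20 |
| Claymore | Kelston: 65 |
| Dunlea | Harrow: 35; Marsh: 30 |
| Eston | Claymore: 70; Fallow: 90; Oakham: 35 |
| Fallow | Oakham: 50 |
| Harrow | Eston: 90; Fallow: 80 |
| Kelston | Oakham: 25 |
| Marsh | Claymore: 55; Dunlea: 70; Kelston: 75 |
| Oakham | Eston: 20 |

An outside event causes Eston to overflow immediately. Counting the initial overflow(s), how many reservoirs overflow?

Round 1 — Eston overflows (initial).
  Claymore: +70 → 70 < 120
  Fallow: +90 → 90 ≥ 60
  Oakham: +35 → 35 < 110
Round 2 — Fallow overflows.
  Oakham: +50 → 85 < 110
No further overflows.

2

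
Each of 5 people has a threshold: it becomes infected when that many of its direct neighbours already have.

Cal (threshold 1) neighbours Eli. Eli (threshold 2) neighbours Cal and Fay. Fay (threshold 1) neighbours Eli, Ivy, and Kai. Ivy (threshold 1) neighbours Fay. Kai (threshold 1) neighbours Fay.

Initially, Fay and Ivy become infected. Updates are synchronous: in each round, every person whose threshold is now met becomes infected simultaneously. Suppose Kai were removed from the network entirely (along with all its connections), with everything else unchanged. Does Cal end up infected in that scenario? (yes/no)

no

With Kai removed:
Round 1 — Fay, Ivy become infected (initial).
Round 2 — no new infections; cascade stops.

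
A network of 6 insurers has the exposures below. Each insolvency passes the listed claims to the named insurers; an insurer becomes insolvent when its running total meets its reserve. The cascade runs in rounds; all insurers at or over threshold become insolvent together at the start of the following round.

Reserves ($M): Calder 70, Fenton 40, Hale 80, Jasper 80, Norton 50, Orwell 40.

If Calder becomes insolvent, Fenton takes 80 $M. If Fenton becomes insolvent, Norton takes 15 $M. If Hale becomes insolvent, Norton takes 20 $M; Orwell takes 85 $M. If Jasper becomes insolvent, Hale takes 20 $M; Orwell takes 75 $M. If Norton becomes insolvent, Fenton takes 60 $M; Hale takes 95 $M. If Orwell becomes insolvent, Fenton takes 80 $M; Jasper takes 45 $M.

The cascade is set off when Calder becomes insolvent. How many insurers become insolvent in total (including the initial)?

Round 1 — Calder becomes insolvent (initial).
  Fenton: +80 → 80 ≥ 40
Round 2 — Fenton becomes insolvent.
  Norton: +15 → 15 < 50
No further insolvencies.

2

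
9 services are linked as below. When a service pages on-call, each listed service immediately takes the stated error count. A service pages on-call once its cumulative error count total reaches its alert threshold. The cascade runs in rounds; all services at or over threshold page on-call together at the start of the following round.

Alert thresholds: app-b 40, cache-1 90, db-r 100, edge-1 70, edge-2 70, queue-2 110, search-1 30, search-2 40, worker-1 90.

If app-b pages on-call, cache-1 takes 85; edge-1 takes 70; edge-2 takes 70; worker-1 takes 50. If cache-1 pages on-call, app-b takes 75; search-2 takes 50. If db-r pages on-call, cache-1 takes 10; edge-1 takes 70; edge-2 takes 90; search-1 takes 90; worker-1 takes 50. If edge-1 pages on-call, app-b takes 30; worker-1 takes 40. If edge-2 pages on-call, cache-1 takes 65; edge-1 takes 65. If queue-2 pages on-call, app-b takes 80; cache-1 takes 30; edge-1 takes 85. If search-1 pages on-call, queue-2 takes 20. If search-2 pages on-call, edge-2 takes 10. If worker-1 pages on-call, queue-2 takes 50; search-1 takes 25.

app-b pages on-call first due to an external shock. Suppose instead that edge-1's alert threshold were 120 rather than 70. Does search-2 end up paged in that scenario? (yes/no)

yes

With edge-1's alert threshold at 120:
Round 1 — app-b pages on-call (initial).
  cache-1: +85 → 85 < 90
  edge-1: +70 → 70 < 120
  edge-2: +70 → 70 ≥ 70
  worker-1: +50 → 50 < 90
Round 2 — edge-2 pages on-call.
  cache-1: +65 → 150 ≥ 90
  edge-1: +65 → 135 ≥ 120
Round 3 — cache-1, edge-1 page on-call.
  search-2: +50 → 50 ≥ 40
  worker-1: +40 → 90 ≥ 90
Round 4 — search-2, worker-1 page on-call.
  queue-2: +50 → 50 < 110
  search-1: +25 → 25 < 30
No further pages.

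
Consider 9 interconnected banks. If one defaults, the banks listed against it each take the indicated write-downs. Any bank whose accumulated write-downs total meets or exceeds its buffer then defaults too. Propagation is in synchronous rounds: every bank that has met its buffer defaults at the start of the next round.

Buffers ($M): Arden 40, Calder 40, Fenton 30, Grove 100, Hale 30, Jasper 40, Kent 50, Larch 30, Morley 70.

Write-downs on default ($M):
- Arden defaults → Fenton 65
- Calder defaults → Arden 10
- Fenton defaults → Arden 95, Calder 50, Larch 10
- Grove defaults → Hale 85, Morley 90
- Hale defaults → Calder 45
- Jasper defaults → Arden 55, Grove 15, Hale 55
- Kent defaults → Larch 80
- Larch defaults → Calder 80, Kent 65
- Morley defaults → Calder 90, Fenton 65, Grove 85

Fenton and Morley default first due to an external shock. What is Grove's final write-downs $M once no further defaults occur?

85

Round 1 — Fenton, Morley default (initial).
  Arden: +95 → 95 ≥ 40
  Calder: +50+90 → 140 ≥ 40
  Grove: +85 → 85 < 100
  Larch: +10 → 10 < 30
Round 2 — Arden, Calder default.
No further defaults.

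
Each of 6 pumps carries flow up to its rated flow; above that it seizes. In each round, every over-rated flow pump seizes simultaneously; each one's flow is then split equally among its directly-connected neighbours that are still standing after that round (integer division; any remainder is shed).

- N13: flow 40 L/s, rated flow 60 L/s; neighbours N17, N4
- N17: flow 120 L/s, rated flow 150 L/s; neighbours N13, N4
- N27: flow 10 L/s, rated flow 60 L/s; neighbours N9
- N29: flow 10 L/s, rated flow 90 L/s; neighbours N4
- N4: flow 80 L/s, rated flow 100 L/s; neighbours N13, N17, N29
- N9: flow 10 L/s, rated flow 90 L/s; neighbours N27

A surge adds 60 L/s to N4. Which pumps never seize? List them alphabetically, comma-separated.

Round 1 — N4 at 140 > 100. N4 seizes.
  N4 sheds 140 L/s to N13, N17, N29: 46 each (2 lost).
    N13: 40+46 = 86 > 60
    N17: 120+46 = 166 > 150
    N29: 10+46 = 56 ≤ 90
Round 2 — N13, N17 seize.
  N13 sheds 86 L/s: no online neighbours, lost.
  N17 sheds 166 L/s: no online neighbours, lost.
No further seizures.

N27, N29, N9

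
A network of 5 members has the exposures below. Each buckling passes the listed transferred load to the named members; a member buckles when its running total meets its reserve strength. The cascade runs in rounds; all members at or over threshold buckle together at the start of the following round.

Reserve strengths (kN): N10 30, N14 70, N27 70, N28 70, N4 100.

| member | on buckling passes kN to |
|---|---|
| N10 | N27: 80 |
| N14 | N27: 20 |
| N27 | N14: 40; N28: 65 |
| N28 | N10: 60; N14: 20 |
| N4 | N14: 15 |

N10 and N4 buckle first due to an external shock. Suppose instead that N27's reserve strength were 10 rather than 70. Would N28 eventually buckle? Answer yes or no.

With N27's reserve strength at 10:
Round 1 — N10, N4 buckle (initial).
  N14: +15 → 15 < 70
  N27: +80 → 80 ≥ 10
Round 2 — N27 buckles.
  N14: +40 → 55 < 70
  N28: +65 → 65 < 70
No further bucklings.

no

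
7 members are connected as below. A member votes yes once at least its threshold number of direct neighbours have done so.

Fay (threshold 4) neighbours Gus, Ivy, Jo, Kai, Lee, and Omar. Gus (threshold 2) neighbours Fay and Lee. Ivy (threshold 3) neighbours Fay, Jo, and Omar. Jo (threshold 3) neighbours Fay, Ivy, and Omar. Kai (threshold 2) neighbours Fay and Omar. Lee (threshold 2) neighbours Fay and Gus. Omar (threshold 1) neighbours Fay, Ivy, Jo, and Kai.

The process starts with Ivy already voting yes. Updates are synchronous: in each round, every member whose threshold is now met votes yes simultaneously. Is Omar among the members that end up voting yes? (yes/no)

Round 1 — Ivy votes yes (initial).
Round 2 — checking thresholds:
  Fay: 1 of 6 neighbours < 4, holds.
  Jo: 1 of 3 neighbours < 3, holds.
  Omar: 1 of 4 neighbours ≥ 1, votes yes.
Round 3 — no new yes votes; cascade stops.

yes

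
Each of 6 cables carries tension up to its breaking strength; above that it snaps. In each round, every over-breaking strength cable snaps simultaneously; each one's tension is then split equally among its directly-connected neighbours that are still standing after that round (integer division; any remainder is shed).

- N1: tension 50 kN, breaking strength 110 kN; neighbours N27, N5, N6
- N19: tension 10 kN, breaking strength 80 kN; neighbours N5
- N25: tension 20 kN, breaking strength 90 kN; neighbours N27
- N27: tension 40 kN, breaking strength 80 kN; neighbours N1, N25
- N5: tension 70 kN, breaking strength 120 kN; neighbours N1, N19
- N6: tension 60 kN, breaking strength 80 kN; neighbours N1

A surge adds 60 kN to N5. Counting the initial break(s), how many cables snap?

5

Round 1 — N5 at 130 > 120. N5 snaps.
  N5 sheds 130 kN to N1, N19: 65 each.
    N1: 50+65 = 115 > 110
    N19: 10+65 = 75 ≤ 80
Round 2 — N1 snaps.
  N1 sheds 115 kN to N27, N6: 57 each (1 lost).
    N27: 40+57 = 97 > 80
    N6: 60+57 = 117 > 80
Round 3 — N27, N6 snap.
  N27 sheds 97 kN to N25: 97 each.
    N25: 20+97 = 117 > 90
  N6 sheds 117 kN: no online neighbours, lost.
Round 4 — N25 snaps.
  N25 sheds 117 kN: no online neighbours, lost.
No further breaks.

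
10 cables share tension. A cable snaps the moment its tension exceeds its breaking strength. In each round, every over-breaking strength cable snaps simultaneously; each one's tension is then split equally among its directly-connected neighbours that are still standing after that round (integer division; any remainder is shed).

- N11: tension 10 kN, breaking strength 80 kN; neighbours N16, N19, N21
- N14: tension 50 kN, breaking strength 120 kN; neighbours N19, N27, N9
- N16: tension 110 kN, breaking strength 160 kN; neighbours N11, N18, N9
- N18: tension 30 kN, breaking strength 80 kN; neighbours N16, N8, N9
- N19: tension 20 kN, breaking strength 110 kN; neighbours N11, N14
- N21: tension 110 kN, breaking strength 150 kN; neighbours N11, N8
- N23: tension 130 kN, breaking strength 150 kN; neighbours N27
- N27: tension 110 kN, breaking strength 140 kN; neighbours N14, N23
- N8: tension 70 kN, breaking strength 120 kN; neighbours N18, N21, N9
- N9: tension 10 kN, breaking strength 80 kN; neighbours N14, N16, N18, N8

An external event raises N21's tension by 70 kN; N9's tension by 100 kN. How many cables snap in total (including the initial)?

Round 1 — N21 at 180 > 150; N9 at 110 > 80. N21, N9 snap.
  N21 sheds 180 kN to N11, N8: 90 each.
    N11: 10+90 = 100 > 80
    N8: 70+90 = 160 > 120
  N9 sheds 110 kN to N14, N16, N18, N8: 27 each (2 lost).
    N14: 50+27 = 77 ≤ 120
    N16: 110+27 = 137 ≤ 160
    N18: 30+27 = 57 ≤ 80
    N8: 160+27 = 187 > 120
Round 2 — N11, N8 snap.
  N11 sheds 100 kN to N16, N19: 50 each.
    N16: 137+50 = 187 > 160
    N19: 20+50 = 70 ≤ 110
  N8 sheds 187 kN to N18: 187 each.
    N18: 57+187 = 244 > 80
Round 3 — N16, N18 snap.
  N16 sheds 187 kN: no online neighbours, lost.
  N18 sheds 244 kN: no online neighbours, lost.
No further breaks.

6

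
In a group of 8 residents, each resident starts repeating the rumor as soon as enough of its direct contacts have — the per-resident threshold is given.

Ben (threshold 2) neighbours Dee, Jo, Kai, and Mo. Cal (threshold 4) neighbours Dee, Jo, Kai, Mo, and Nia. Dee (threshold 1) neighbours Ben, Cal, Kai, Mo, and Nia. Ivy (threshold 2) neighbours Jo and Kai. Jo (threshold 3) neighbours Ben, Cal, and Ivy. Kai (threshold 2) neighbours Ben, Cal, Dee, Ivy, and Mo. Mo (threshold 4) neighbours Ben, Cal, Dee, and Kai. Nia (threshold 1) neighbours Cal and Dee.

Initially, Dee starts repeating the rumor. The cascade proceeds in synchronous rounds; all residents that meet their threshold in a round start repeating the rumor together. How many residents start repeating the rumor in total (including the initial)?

Round 1 — Dee starts repeating the rumor (initial).
Round 2 — checking thresholds:
  Ben: 1 of 4 neighbours < 2, below threshold.
  Cal: 1 of 5 neighbours < 4, below threshold.
  Kai: 1 of 5 neighbours < 2, below threshold.
  Mo: 1 of 4 neighbours < 4, below threshold.
  Nia: 1 of 2 neighbours ≥ 1, starts repeating the rumor.
Round 3 — no new spreads; cascade stops.

2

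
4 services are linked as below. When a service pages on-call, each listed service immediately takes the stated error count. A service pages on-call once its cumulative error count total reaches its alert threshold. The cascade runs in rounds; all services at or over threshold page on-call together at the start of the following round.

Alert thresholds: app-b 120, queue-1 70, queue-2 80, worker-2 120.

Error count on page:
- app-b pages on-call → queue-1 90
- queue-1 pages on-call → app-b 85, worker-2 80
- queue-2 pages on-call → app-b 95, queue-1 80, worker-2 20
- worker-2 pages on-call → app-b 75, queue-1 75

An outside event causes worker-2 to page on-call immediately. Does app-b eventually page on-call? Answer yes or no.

yes

Round 1 — worker-2 pages on-call (initial).
  app-b: +75 → 75 < 120
  queue-1: +75 → 75 ≥ 70
Round 2 — queue-1 pages on-call.
  app-b: +85 → 160 ≥ 120
Round 3 — app-b pages on-call.
No further pages.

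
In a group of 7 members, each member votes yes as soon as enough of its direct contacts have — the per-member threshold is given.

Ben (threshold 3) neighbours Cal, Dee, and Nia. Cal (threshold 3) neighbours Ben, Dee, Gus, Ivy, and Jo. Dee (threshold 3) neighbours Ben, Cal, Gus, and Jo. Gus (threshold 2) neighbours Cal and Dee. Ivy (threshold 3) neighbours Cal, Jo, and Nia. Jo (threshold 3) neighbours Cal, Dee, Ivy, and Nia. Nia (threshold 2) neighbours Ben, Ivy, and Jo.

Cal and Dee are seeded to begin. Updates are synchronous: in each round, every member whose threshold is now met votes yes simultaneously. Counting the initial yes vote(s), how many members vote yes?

3

Round 1 — Cal, Dee vote yes (initial).
Round 2 — checking thresholds:
  Ben: 2 of 3 neighbours < 3, below threshold.
  Gus: 2 of 2 neighbours ≥ 2, votes yes.
  Ivy: 1 of 3 neighbours < 3, below threshold.
  Jo: 2 of 4 neighbours < 3, below threshold.
Round 3 — no new yes votes; cascade stops.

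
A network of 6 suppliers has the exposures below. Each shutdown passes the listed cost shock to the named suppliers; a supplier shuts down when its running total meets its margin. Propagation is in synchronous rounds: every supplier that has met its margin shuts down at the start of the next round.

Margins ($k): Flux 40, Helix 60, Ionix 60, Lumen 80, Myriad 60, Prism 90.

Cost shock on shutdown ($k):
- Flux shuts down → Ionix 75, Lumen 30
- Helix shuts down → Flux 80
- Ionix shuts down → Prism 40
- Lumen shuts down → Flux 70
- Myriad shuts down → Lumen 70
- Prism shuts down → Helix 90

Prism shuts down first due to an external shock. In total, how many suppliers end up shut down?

Round 1 — Prism shuts down (initial).
  Helix: +90 → 90 ≥ 60
Round 2 — Helix shuts down.
  Flux: +80 → 80 ≥ 40
Round 3 — Flux shuts down.
  Ionix: +75 → 75 ≥ 60
  Lumen: +30 → 30 < 80
Round 4 — Ionix shuts down.
No further shutdowns.

4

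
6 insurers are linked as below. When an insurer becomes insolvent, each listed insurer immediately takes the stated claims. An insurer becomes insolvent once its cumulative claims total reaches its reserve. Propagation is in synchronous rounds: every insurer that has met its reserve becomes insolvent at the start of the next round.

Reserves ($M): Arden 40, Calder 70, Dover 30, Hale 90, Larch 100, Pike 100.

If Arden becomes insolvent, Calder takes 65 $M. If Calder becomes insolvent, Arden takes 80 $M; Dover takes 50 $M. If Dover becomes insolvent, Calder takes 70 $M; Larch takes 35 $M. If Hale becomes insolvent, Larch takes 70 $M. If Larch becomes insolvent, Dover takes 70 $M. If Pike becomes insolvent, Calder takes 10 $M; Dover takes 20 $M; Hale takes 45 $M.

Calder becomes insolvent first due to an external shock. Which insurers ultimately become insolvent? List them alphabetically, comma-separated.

Arden, Calder, Dover

Round 1 — Calder becomes insolvent (initial).
  Arden: +80 → 80 ≥ 40
  Dover: +50 → 50 ≥ 30
Round 2 — Arden, Dover become insolvent.
  Larch: +35 → 35 < 100
No further insolvencies.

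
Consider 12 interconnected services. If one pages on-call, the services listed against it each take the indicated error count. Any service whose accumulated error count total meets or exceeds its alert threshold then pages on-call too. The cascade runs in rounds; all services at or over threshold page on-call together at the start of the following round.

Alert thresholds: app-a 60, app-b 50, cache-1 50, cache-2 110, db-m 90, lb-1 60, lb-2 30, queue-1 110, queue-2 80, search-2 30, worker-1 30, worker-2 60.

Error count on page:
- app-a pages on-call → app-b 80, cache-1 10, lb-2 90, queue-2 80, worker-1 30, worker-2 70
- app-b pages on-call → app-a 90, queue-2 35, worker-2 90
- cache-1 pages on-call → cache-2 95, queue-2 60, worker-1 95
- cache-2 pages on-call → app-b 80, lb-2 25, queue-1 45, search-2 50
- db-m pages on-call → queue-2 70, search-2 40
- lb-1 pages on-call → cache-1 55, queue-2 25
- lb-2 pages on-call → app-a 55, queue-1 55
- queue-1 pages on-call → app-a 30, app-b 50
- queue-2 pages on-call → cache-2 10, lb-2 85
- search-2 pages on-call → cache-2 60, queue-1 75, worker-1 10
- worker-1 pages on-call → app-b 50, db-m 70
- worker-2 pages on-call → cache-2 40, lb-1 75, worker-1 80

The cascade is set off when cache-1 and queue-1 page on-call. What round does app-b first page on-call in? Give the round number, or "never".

2

Round 1 — cache-1, queue-1 page on-call (initial).
  app-a: +30 → 30 < 60
  app-b: +50 → 50 ≥ 50
  cache-2: +95 → 95 < 110
  queue-2: +60 → 60 < 80
  worker-1: +95 → 95 ≥ 30
Round 2 — app-b, worker-1 page on-call.
  app-a: +90 → 120 ≥ 60
  db-m: +70 → 70 < 90
  queue-2: +35 → 95 ≥ 80
  worker-2: +90 → 90 ≥ 60
Round 3 — app-a, queue-2, worker-2 page on-call.
  cache-2: +10+40 → 145 ≥ 110
  lb-1: +75 → 75 ≥ 60
  lb-2: +90+85 → 175 ≥ 30
Round 4 — cache-2, lb-1, lb-2 page on-call.
  search-2: +50 → 50 ≥ 30
Round 5 — search-2 pages on-call.
No further pages.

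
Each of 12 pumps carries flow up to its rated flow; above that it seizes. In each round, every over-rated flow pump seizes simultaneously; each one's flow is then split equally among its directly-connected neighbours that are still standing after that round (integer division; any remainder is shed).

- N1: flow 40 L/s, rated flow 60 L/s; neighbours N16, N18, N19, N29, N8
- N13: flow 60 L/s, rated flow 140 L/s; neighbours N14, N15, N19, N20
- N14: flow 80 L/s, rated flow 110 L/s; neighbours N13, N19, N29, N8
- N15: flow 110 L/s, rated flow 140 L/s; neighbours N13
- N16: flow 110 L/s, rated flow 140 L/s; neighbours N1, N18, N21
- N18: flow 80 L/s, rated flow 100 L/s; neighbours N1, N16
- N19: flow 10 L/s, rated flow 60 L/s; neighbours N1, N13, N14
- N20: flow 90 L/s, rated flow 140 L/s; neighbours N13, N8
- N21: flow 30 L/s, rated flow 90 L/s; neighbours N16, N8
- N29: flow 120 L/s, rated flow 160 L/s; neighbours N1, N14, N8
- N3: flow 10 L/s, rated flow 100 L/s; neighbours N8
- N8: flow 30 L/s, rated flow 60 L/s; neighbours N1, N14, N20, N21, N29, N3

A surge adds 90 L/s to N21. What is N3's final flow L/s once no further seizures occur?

28

Round 1 — N21 at 120 > 90. N21 seizes.
  N21 sheds 120 L/s to N16, N8: 60 each.
    N16: 110+60 = 170 > 140
    N8: 30+60 = 90 > 60
Round 2 — N16, N8 seize.
  N16 sheds 170 L/s to N1, N18: 85 each.
    N1: 40+85 = 125 > 60
    N18: 80+85 = 165 > 100
  N8 sheds 90 L/s to N1, N14, N20, N29, N3: 18 each.
    N1: 125+18 = 143 > 60
    N14: 80+18 = 98 ≤ 110
    N20: 90+18 = 108 ≤ 140
    N29: 120+18 = 138 ≤ 160
    N3: 10+18 = 28 ≤ 100
Round 3 — N1, N18 seize.
  N1 sheds 143 L/s to N19, N29: 71 each (1 lost).
    N19: 10+71 = 81 > 60
    N29: 138+71 = 209 > 160
  N18 sheds 165 L/s: no online neighbours, lost.
Round 4 — N19, N29 seize.
  N19 sheds 81 L/s to N13, N14: 40 each (1 lost).
    N13: 60+40 = 100 ≤ 140
    N14: 98+40 = 138 > 110
  N29 sheds 209 L/s to N14: 209 each.
    N14: 138+209 = 347 > 110
Round 5 — N14 seizes.
  N14 sheds 347 L/s to N13: 347 each.
    N13: 100+347 = 447 > 140
Round 6 — N13 seizes.
  N13 sheds 447 L/s to N15, N20: 223 each (1 lost).
    N15: 110+223 = 333 > 140
    N20: 108+223 = 331 > 140
Round 7 — N15, N20 seize.
  N15 sheds 333 L/s: no online neighbours, lost.
  N20 sheds 331 L/s: no online neighbours, lost.
No further seizures.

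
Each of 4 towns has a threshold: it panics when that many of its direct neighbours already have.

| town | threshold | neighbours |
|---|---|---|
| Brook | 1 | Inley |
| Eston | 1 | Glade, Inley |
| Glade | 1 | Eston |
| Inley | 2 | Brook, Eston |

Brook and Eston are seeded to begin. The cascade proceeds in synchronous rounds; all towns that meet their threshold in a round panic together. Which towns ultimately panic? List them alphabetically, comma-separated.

Brook, Eston, Glade, Inley

Round 1 — Brook, Eston panic (initial).
Round 2 — checking thresholds:
  Glade: 1 of 1 neighbours ≥ 1, panics.
  Inley: 2 of 2 neighbours ≥ 2, panics.
Round 3 — no new panics; cascade stops.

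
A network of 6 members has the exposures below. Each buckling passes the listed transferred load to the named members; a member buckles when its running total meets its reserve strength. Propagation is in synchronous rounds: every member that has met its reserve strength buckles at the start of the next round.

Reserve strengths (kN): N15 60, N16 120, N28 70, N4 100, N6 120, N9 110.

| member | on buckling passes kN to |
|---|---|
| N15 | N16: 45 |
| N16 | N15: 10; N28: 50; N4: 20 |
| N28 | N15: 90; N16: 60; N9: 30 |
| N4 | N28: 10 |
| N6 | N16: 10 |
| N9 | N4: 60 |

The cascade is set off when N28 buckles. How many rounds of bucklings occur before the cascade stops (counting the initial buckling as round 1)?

Round 1 — N28 buckles (initial).
  N15: +90 → 90 ≥ 60
  N16: +60 → 60 < 120
  N9: +30 → 30 < 110
Round 2 — N15 buckles.
  N16: +45 → 105 < 120
No further bucklings.

2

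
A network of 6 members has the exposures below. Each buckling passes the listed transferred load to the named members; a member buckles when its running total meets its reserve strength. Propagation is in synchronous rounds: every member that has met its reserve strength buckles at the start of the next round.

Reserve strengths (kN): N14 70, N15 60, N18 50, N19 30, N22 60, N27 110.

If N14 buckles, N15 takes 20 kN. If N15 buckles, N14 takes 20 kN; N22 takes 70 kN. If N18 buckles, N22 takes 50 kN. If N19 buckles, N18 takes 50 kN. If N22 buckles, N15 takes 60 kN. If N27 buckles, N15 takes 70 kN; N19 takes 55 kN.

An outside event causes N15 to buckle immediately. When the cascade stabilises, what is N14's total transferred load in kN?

Round 1 — N15 buckles (initial).
  N14: +20 → 20 < 70
  N22: +70 → 70 ≥ 60
Round 2 — N22 buckles.
No further bucklings.

20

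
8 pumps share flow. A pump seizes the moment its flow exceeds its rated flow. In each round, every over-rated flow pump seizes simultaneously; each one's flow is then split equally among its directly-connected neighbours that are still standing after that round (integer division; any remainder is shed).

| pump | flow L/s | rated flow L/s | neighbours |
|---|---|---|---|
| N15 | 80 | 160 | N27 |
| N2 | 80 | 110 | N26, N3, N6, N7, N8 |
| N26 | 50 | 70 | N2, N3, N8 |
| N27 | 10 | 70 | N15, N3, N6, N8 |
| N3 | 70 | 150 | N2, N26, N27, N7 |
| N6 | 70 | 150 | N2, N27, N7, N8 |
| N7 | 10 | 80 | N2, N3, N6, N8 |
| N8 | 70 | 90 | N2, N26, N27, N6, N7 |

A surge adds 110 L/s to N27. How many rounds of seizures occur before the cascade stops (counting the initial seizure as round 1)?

Round 1 — N27 at 120 > 70. N27 seizes.
  N27 sheds 120 L/s to N15, N3, N6, N8: 30 each.
    N15: 80+30 = 110 ≤ 160
    N3: 70+30 = 100 ≤ 150
    N6: 70+30 = 100 ≤ 150
    N8: 70+30 = 100 > 90
Round 2 — N8 seizes.
  N8 sheds 100 L/s to N2, N26, N6, N7: 25 each.
    N2: 80+25 = 105 ≤ 110
    N26: 50+25 = 75 > 70
    N6: 100+25 = 125 ≤ 150
    N7: 10+25 = 35 ≤ 80
Round 3 — N26 seizes.
  N26 sheds 75 L/s to N2, N3: 37 each (1 lost).
    N2: 105+37 = 142 > 110
    N3: 100+37 = 137 ≤ 150
Round 4 — N2 seizes.
  N2 sheds 142 L/s to N3, N6, N7: 47 each (1 lost).
    N3: 137+47 = 184 > 150
    N6: 125+47 = 172 > 150
    N7: 35+47 = 82 > 80
Round 5 — N3, N6, N7 seize.
  N3 sheds 184 L/s: no online neighbours, lost.
  N6 sheds 172 L/s: no online neighbours, lost.
  N7 sheds 82 L/s: no online neighbours, lost.
No further seizures.

5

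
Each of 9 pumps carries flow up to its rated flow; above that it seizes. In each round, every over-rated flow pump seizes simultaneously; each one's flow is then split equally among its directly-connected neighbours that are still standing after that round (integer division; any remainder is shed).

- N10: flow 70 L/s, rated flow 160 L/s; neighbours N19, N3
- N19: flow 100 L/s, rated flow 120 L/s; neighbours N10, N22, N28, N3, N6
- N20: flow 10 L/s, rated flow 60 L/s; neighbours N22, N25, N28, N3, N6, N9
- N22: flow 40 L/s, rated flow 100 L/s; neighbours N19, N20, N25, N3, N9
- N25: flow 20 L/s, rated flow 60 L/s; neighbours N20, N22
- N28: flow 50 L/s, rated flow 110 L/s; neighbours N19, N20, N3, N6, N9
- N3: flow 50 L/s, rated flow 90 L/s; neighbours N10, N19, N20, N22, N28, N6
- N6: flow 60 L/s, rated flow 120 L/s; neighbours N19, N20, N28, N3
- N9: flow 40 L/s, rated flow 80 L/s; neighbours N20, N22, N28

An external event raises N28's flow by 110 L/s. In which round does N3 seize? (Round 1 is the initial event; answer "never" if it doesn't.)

Round 1 — N28 at 160 > 110. N28 seizes.
  N28 sheds 160 L/s to N19, N20, N3, N6, N9: 32 each.
    N19: 100+32 = 132 > 120
    N20: 10+32 = 42 ≤ 60
    N3: 50+32 = 82 ≤ 90
    N6: 60+32 = 92 ≤ 120
    N9: 40+32 = 72 ≤ 80
Round 2 — N19 seizes.
  N19 sheds 132 L/s to N10, N22, N3, N6: 33 each.
    N10: 70+33 = 103 ≤ 160
    N22: 40+33 = 73 ≤ 100
    N3: 82+33 = 115 > 90
    N6: 92+33 = 125 > 120
Round 3 — N3, N6 seize.
  N3 sheds 115 L/s to N10, N20, N22: 38 each (1 lost).
    N10: 103+38 = 141 ≤ 160
    N20: 42+38 = 80 > 60
    N22: 73+38 = 111 > 100
  N6 sheds 125 L/s to N20: 125 each.
    N20: 80+125 = 205 > 60
Round 4 — N20, N22 seize.
  N20 sheds 205 L/s to N25, N9: 102 each (1 lost).
    N25: 20+102 = 122 > 60
    N9: 72+102 = 174 > 80
  N22 sheds 111 L/s to N25, N9: 55 each (1 lost).
    N25: 122+55 = 177 > 60
    N9: 174+55 = 229 > 80
Round 5 — N25, N9 seize.
  N25 sheds 177 L/s: no online neighbours, lost.
  N9 sheds 229 L/s: no online neighbours, lost.
No further seizures.

3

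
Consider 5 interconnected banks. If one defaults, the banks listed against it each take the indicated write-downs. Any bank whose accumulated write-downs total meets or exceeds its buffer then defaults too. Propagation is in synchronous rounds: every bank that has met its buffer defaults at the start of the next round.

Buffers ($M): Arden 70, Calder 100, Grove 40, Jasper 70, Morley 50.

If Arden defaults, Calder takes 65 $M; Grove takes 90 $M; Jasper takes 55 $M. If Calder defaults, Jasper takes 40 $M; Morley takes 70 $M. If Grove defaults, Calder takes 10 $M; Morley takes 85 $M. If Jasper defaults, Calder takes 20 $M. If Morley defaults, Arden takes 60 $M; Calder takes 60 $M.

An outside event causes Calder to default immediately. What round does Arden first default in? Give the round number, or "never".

Round 1 — Calder defaults (initial).
  Jasper: +40 → 40 < 70
  Morley: +70 → 70 ≥ 50
Round 2 — Morley defaults.
  Arden: +60 → 60 < 70
No further defaults.

never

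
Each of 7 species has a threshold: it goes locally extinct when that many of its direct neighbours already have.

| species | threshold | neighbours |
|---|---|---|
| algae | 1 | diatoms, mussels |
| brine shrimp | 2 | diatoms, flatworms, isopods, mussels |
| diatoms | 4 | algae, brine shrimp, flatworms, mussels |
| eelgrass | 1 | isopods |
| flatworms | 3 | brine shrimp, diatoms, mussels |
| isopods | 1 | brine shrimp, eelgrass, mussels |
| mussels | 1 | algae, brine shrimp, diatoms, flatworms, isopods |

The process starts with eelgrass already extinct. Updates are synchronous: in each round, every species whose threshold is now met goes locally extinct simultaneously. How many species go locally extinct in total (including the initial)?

5

Round 1 — eelgrass goes locally extinct (initial).
Round 2 — checking thresholds:
  isopods: 1 of 3 neighbours ≥ 1, goes locally extinct.
Round 3 — checking thresholds:
  brine shrimp: 1 of 4 neighbours < 2, not yet.
  mussels: 1 of 5 neighbours ≥ 1, goes locally extinct.
Round 4 — checking thresholds:
  algae: 1 of 2 neighbours ≥ 1, goes locally extinct.
  brine shrimp: 2 of 4 neighbours ≥ 2, goes locally extinct.
  diatoms: 1 of 4 neighbours < 4, not yet.
  flatworms: 1 of 3 neighbours < 3, not yet.
Round 5 — no new extinctions; cascade stops.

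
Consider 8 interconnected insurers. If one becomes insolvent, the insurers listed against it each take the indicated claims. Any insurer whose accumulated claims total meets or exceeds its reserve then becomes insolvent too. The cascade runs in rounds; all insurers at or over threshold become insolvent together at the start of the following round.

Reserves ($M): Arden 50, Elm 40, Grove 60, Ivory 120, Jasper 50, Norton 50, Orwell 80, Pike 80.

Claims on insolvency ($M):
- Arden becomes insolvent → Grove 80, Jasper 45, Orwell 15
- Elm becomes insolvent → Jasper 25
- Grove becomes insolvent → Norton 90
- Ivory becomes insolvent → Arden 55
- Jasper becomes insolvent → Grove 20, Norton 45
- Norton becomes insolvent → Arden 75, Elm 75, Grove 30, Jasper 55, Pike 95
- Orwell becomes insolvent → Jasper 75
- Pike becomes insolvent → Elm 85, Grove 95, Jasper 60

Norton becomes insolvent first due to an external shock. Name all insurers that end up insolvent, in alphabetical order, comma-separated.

Round 1 — Norton becomes insolvent (initial).
  Arden: +75 → 75 ≥ 50
  Elm: +75 → 75 ≥ 40
  Grove: +30 → 30 < 60
  Jasper: +55 → 55 ≥ 50
  Pike: +95 → 95 ≥ 80
Round 2 — Arden, Elm, Jasper, Pike become insolvent.
  Grove: +80+20+95 → 225 ≥ 60
  Orwell: +15 → 15 < 80
Round 3 — Grove becomes insolvent.
No further insolvencies.

Arden, Elm, Grove, Jasper, Norton, Pike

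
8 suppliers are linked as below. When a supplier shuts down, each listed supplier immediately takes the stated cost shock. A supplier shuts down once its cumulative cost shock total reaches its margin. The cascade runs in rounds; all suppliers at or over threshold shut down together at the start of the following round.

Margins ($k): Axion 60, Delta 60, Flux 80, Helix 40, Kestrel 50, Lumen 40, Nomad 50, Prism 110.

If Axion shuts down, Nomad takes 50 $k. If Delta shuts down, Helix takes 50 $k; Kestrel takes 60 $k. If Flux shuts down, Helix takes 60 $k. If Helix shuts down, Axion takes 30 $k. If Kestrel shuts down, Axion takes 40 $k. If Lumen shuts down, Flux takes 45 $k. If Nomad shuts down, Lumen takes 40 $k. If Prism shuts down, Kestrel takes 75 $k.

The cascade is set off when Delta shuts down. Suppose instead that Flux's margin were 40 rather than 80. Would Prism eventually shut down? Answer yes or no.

With Flux's margin at 40:
Round 1 — Delta shuts down (initial).
  Helix: +50 → 50 ≥ 40
  Kestrel: +60 → 60 ≥ 50
Round 2 — Helix, Kestrel shut down.
  Axion: +30+40 → 70 ≥ 60
Round 3 — Axion shuts down.
  Nomad: +50 → 50 ≥ 50
Round 4 — Nomad shuts down.
  Lumen: +40 → 40 ≥ 40
Round 5 — Lumen shuts down.
  Flux: +45 → 45 ≥ 40
Round 6 — Flux shuts down.
No further shutdowns.

no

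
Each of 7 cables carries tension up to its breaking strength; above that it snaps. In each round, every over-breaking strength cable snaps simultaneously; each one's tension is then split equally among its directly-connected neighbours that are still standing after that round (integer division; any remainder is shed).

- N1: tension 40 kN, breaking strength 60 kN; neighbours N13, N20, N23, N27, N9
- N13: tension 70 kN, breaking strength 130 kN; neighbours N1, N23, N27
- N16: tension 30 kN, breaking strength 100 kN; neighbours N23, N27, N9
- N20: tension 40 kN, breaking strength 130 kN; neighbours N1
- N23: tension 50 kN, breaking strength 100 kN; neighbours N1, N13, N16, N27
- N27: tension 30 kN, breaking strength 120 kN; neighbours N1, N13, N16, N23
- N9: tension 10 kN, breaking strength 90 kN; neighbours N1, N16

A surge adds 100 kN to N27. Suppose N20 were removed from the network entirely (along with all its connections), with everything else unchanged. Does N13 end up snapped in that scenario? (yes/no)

With N20 removed:
Round 1 — N27 at 130 > 120. N27 snaps.
  N27 sheds 130 kN to N1, N13, N16, N23: 32 each (2 lost).
    N1: 40+32 = 72 > 60
    N13: 70+32 = 102 ≤ 130
    N16: 30+32 = 62 ≤ 100
    N23: 50+32 = 82 ≤ 100
Round 2 — N1 snaps.
  N1 sheds 72 kN to N13, N23, N9: 24 each.
    N13: 102+24 = 126 ≤ 130
    N23: 82+24 = 106 > 100
    N9: 10+24 = 34 ≤ 90
Round 3 — N23 snaps.
  N23 sheds 106 kN to N13, N16: 53 each.
    N13: 126+53 = 179 > 130
    N16: 62+53 = 115 > 100
Round 4 — N13, N16 snap.
  N13 sheds 179 kN: no online neighbours, lost.
  N16 sheds 115 kN to N9: 115 each.
    N9: 34+115 = 149 > 90
Round 5 — N9 snaps.
  N9 sheds 149 kN: no online neighbours, lost.
No further breaks.

yes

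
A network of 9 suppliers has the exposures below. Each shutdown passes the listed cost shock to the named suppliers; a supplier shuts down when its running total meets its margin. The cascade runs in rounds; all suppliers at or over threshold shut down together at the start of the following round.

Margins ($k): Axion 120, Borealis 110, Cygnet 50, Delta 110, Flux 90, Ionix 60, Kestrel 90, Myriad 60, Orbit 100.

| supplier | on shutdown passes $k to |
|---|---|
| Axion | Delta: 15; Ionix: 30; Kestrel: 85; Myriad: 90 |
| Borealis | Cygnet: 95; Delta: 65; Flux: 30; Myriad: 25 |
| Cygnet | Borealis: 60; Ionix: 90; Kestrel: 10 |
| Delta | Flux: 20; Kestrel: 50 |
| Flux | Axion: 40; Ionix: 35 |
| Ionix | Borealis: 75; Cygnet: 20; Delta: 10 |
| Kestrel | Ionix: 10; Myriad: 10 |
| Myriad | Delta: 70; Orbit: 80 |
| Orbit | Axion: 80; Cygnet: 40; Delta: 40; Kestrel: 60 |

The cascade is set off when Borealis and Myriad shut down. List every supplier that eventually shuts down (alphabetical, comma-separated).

Borealis, Cygnet, Delta, Ionix, Myriad

Round 1 — Borealis, Myriad shut down (initial).
  Cygnet: +95 → 95 ≥ 50
  Delta: +65+70 → 135 ≥ 110
  Flux: +30 → 30 < 90
  Orbit: +80 → 80 < 100
Round 2 — Cygnet, Delta shut down.
  Flux: +20 → 50 < 90
  Ionix: +90 → 90 ≥ 60
  Kestrel: +10+50 → 60 < 90
Round 3 — Ionix shuts down.
No further shutdowns.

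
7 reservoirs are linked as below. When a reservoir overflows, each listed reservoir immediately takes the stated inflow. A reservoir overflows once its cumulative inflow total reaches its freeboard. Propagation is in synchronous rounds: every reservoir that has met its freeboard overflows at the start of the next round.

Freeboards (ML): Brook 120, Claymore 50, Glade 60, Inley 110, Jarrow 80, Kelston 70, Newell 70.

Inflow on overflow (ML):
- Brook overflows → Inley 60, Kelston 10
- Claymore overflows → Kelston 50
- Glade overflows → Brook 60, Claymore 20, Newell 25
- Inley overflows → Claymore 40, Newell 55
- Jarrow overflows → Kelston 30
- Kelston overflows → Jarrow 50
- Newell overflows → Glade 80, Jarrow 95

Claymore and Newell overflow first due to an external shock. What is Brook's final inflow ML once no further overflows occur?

Round 1 — Claymore, Newell overflow (initial).
  Glade: +80 → 80 ≥ 60
  Jarrow: +95 → 95 ≥ 80
  Kelston: +50 → 50 < 70
Round 2 — Glade, Jarrow overflow.
  Brook: +60 → 60 < 120
  Kelston: +30 → 80 ≥ 70
Round 3 — Kelston overflows.
No further overflows.

60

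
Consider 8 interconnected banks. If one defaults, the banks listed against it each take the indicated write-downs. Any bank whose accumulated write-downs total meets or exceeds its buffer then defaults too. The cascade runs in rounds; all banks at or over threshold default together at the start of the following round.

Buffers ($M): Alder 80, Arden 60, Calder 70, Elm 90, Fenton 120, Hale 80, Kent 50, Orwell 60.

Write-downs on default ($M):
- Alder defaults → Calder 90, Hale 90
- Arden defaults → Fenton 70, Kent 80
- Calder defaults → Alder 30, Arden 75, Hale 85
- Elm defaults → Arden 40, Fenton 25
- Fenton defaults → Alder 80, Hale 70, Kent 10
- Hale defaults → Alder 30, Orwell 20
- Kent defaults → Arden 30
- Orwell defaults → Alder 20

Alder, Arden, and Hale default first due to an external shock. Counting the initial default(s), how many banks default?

5

Round 1 — Alder, Arden, Hale default (initial).
  Calder: +90 → 90 ≥ 70
  Fenton: +70 → 70 < 120
  Kent: +80 → 80 ≥ 50
  Orwell: +20 → 20 < 60
Round 2 — Calder, Kent default.
No further defaults.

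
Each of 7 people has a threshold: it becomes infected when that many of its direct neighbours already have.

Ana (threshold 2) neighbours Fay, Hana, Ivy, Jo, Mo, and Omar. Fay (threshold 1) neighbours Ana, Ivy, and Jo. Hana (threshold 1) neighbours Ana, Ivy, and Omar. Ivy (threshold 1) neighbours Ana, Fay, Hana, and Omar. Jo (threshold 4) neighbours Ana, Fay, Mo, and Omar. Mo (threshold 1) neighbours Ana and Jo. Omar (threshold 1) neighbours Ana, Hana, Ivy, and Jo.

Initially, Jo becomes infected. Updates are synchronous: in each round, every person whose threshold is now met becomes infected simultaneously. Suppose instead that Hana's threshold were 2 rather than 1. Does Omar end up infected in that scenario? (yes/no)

yes

With Hana's threshold at 2:
Round 1 — Jo becomes infected (initial).
Round 2 — checking thresholds:
  Ana: 1 of 6 neighbours < 2, below threshold.
  Fay: 1 of 3 neighbours ≥ 1, becomes infected.
  Mo: 1 of 2 neighbours ≥ 1, becomes infected.
  Omar: 1 of 4 neighbours ≥ 1, becomes infected.
Round 3 — checking thresholds:
  Ana: 4 of 6 neighbours ≥ 2, becomes infected.
  Hana: 1 of 3 neighbours < 2, below threshold.
  Ivy: 2 of 4 neighbours ≥ 1, becomes infected.
Round 4 — checking thresholds:
  Hana: 3 of 3 neighbours ≥ 2, becomes infected.
Round 5 — no new infections; cascade stops.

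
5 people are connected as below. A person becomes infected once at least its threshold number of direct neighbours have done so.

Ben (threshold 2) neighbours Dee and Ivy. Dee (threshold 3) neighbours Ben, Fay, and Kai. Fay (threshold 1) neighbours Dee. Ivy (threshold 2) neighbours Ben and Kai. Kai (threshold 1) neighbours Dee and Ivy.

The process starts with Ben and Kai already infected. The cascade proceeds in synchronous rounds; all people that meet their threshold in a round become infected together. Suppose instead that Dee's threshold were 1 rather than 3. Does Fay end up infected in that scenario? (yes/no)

With Dee's threshold at 1:
Round 1 — Ben, Kai become infected (initial).
Round 2 — checking thresholds:
  Dee: 2 of 3 neighbours ≥ 1, becomes infected.
  Ivy: 2 of 2 neighbours ≥ 2, becomes infected.
Round 3 — checking thresholds:
  Fay: 1 of 1 neighbours ≥ 1, becomes infected.
Round 4 — no new infections; cascade stops.

yes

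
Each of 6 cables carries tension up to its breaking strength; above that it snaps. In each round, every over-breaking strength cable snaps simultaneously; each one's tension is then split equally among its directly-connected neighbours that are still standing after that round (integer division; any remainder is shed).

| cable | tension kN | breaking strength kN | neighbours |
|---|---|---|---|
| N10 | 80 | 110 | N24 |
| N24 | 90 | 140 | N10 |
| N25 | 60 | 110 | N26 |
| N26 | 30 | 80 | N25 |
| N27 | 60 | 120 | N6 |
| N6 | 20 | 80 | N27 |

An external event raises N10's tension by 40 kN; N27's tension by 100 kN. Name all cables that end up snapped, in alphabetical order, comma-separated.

Round 1 — N10 at 120 > 110; N27 at 160 > 120. N10, N27 snap.
  N10 sheds 120 kN to N24: 120 each.
    N24: 90+120 = 210 > 140
  N27 sheds 160 kN to N6: 160 each.
    N6: 20+160 = 180 > 80
Round 2 — N24, N6 snap.
  N24 sheds 210 kN: no online neighbours, lost.
  N6 sheds 180 kN: no online neighbours, lost.
No further breaks.

N10, N24, N27, N6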